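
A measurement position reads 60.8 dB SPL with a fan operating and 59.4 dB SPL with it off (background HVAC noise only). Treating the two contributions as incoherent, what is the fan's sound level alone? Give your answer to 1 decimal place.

55.2 dB SPL

Subtract intensities: L_src = 10·log₁₀(10^(L_total/10) − 10^(L_bg/10)).
L_src = 10·log₁₀(10^(60.8/10) − 10^(59.4/10)) = 10·log₁₀(331300) = 55.2 dB SPL.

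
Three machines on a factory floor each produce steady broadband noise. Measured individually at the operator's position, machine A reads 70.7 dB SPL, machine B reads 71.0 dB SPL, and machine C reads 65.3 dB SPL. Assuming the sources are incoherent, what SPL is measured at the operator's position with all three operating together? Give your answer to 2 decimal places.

Uncorrelated sources add in intensity (power), not in dB.
L_total = 10·log₁₀(10^(70.7/10) + 10^(71.0/10) + 10^(65.3/10)) = 10·log₁₀(27730000) = 74.43 dB SPL.

74.43 dB SPL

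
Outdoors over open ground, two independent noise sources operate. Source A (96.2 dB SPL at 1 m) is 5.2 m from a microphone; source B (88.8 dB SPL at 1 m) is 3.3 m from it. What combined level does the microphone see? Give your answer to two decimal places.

At the listener: L_A = 96.2 − 20·log₁₀(5.2) = 81.880 dB; L_B = 88.8 − 20·log₁₀(3.3) = 78.430 dB.
Combined: 10·log₁₀(10^(81.880/10)+10^(78.430/10)) = 83.50 dB SPL.

83.50 dB SPL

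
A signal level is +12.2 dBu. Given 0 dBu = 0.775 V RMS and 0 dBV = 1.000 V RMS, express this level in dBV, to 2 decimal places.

The offset between the scales is 20·log₁₀(0.775/1.000) = −2.214 dB.
So dBV = +12.2 − 2.214 = +9.99 dBV.

+9.99 dBV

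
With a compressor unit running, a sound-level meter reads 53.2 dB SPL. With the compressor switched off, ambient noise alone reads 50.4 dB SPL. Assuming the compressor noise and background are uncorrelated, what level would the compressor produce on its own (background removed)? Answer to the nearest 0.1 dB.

Subtract intensities: L_src = 10·log₁₀(10^(L_total/10) − 10^(L_bg/10)).
L_src = 10·log₁₀(10^(53.2/10) − 10^(50.4/10)) = 10·log₁₀(99280) = 50.0 dB SPL.

50.0 dB SPL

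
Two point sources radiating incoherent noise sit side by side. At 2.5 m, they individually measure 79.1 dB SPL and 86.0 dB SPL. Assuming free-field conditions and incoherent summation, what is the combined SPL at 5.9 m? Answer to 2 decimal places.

79.35 dB SPL

Combined at 2.5 m: 10·log₁₀(10^(79.1/10)+10^(86.0/10)) = 86.807 dB SPL.
Then apply −20·log₁₀(5.9/2.5) = -7.458 dB → 79.35 dB SPL.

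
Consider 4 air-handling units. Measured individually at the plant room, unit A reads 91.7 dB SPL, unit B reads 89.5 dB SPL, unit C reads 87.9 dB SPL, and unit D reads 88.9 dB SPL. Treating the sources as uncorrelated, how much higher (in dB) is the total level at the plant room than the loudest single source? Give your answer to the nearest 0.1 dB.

4.1 dB

Add the sources as powers (linear), then convert back to dB:
L_total = 10·log₁₀(10^(91.7/10) + 10^(89.5/10) + 10^(87.9/10) + 10^(88.9/10)) = 95.76 dB SPL.
Excess over the loudest (91.7 dB): 95.76 − 91.7 = 4.1 dB.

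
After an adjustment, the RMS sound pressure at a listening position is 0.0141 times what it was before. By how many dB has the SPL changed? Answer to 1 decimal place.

-37.0 dB

Sound pressure is an amplitude quantity: ΔL = 20·log₁₀(p₂/p₁).
20·log₁₀(0.0141) = -37.0 dB.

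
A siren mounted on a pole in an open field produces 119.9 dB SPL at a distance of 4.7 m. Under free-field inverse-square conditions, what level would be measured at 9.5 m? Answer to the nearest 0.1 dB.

Inverse-square spreading gives ΔL = −20·log₁₀(d₂/d₁).
ΔL = −20·log₁₀(9.5/4.7) = -6.11 dB, so L₂ = 119.9 + (-6.11) = 113.8 dB SPL.

113.8 dB SPL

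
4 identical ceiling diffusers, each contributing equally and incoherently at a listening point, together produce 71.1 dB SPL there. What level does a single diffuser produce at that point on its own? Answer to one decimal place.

4 equal incoherent sources add 10·log₁₀(4) = 6.02 dB over one source.
L_one = 71.1 − 6.02 = 65.1 dB SPL.

65.1 dB SPL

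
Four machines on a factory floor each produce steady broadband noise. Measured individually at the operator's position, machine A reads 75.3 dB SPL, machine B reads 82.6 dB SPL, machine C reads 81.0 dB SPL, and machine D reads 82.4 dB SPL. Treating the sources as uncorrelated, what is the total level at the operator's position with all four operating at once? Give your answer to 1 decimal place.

Incoherent sources sum as intensities:
L_total = 10·log₁₀(10^(75.3/10) + 10^(82.6/10) + 10^(81.0/10) + 10^(82.4/10)) = 10·log₁₀(515500000) = 87.1 dB SPL.

87.1 dB SPL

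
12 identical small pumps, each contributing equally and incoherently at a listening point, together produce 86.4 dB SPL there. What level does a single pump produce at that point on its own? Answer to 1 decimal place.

12 equal incoherent sources add 10·log₁₀(12) = 10.79 dB over one source.
L_one = 86.4 − 10.79 = 75.6 dB SPL.

75.6 dB SPL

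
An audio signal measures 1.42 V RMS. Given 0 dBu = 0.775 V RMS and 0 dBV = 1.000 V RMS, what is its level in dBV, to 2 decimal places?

dBV = 20·log₁₀(V / 1.000 V).
20·log₁₀(1.42/1.000) = +3.05 dBV.

+3.05 dBV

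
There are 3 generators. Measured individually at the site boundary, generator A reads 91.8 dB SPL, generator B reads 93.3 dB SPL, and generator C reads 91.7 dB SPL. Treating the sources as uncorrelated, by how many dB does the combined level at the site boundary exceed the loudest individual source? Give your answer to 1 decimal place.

3.8 dB

Add the sources as powers (linear), then convert back to dB:
L_total = 10·log₁₀(10^(91.8/10) + 10^(93.3/10) + 10^(91.7/10)) = 97.10 dB SPL.
Excess over the loudest (93.3 dB): 97.10 − 93.3 = 3.8 dB.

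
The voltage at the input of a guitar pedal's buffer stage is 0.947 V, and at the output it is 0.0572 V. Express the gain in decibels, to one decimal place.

-24.4 dB

Voltage ratio → dB uses the 20·log₁₀ form:
20·log₁₀(0.0572/0.947) = 20·log₁₀(0.06040) = -24.4 dB.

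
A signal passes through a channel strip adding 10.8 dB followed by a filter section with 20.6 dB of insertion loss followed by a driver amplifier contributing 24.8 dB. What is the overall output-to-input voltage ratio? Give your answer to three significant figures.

5.62

Net gain = 10.8 + (−20.6) + 24.8 = 15.0 dB.
Voltage ratio = 10^(15.0/20) = 5.62.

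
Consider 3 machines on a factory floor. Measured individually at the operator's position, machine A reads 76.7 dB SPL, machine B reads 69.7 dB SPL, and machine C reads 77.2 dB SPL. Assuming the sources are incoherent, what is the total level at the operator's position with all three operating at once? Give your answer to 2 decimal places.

Incoherent sources sum as intensities:
L_total = 10·log₁₀(10^(76.7/10) + 10^(69.7/10) + 10^(77.2/10)) = 10·log₁₀(108600000) = 80.36 dB SPL.

80.36 dB SPL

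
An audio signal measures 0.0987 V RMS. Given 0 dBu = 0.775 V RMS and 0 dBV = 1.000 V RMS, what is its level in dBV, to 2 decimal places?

-20.11 dBV

dBV = 20·log₁₀(V / 1.000 V).
20·log₁₀(0.0987/1.000) = -20.11 dBV.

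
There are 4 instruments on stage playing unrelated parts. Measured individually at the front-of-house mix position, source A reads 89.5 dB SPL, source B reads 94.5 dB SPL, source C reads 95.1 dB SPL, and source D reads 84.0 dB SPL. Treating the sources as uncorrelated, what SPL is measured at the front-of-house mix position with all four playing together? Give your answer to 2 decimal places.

98.57 dB SPL

Uncorrelated sources add in intensity (power), not in dB.
L_total = 10·log₁₀(10^(89.5/10) + 10^(94.5/10) + 10^(95.1/10) + 10^(84.0/10)) = 10·log₁₀(7197000000) = 98.57 dB SPL.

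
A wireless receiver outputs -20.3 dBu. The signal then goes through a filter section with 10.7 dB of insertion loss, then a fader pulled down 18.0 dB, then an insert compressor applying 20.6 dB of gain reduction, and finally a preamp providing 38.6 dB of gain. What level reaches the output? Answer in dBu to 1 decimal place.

-31.0 dBu

Cascaded gains and losses add directly in dB.
-20.3 − 10.7 − 18.0 − 20.6 + 38.6 = -31.0 dBu.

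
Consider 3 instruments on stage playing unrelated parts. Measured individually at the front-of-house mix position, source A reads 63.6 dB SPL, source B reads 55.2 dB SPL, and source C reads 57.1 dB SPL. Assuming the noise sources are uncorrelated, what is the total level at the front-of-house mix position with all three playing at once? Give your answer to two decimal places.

Uncorrelated sources add in intensity (power), not in dB.
L_total = 10·log₁₀(10^(63.6/10) + 10^(55.2/10) + 10^(57.1/10)) = 10·log₁₀(3135000) = 64.96 dB SPL.

64.96 dB SPL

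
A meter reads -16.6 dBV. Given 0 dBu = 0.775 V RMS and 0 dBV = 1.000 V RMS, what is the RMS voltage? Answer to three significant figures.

V = 1.000 V × 10^(-16.6/20).
= 1.000 × 0.1479 = 0.148 V.

0.148 V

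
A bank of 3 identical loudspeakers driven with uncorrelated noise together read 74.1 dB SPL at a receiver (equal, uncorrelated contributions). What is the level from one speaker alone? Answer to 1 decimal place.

3 equal incoherent sources add 10·log₁₀(3) = 4.77 dB over one source.
L_one = 74.1 − 4.77 = 69.3 dB SPL.

69.3 dB SPL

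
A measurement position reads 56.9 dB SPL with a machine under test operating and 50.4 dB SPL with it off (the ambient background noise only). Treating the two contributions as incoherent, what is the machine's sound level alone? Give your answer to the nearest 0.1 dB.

Background correction is a power subtraction:
L_src = 10·log₁₀(10^(56.9/10) − 10^(50.4/10)) = 10·log₁₀(380100) = 55.8 dB SPL.

55.8 dB SPL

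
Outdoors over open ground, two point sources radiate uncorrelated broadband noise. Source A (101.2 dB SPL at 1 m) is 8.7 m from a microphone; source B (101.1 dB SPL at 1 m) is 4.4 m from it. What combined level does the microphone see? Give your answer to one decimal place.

At the listener: L_A = 101.2 − 20·log₁₀(8.7) = 82.41 dB; L_B = 101.1 − 20·log₁₀(4.4) = 88.23 dB.
Combined: 10·log₁₀(10^(82.41/10)+10^(88.23/10)) = 89.2 dB SPL.

89.2 dB SPL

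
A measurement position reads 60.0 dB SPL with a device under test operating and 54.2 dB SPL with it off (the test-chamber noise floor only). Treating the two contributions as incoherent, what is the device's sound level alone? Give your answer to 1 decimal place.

Remove the background by subtracting linear intensities:
L_src = 10·log₁₀(10^(60.0/10) − 10^(54.2/10)) = 10·log₁₀(737000) = 58.7 dB SPL.

58.7 dB SPL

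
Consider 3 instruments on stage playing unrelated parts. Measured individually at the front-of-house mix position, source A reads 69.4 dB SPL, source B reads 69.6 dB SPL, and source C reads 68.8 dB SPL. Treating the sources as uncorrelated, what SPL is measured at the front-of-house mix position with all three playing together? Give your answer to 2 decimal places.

74.05 dB SPL

Add the sources as powers (linear), then convert back to dB:
L_total = 10·log₁₀(10^(69.4/10) + 10^(69.6/10) + 10^(68.8/10)) = 10·log₁₀(25420000) = 74.05 dB SPL.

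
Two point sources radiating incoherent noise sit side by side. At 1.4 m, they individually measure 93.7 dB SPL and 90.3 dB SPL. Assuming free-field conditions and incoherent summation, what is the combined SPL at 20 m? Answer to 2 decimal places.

Combined at 1.4 m: 10·log₁₀(10^(93.7/10)+10^(90.3/10)) = 95.335 dB SPL.
Then apply −20·log₁₀(20/1.4) = -23.098 dB → 72.24 dB SPL.

72.24 dB SPL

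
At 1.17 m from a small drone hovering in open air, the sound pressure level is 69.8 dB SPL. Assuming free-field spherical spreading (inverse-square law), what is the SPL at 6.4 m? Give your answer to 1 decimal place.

55.0 dB SPL

For a point source in a free field, ΔL = −20·log₁₀(d₂/d₁).
ΔL = −20·log₁₀(6.4/1.17) = -14.76 dB, so L₂ = 69.8 + (-14.76) = 55.0 dB SPL.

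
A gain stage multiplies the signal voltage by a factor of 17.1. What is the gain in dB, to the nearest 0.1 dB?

For a voltage ratio, dB = 20·log₁₀(V₂/V₁).
20·log₁₀(17.1) = 24.7 dB.

24.7 dB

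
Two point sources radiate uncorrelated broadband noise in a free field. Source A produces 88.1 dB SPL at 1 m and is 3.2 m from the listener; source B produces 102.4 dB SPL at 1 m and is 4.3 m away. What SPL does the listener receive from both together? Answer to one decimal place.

At the listener: L_A = 88.1 − 20·log₁₀(3.2) = 78.00 dB; L_B = 102.4 − 20·log₁₀(4.3) = 89.73 dB.
Combined: 10·log₁₀(10^(78.00/10)+10^(89.73/10)) = 90.0 dB SPL.

90.0 dB SPL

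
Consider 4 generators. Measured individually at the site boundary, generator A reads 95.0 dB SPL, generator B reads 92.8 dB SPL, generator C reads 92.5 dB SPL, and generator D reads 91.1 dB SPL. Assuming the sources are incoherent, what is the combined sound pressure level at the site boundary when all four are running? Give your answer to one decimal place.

99.1 dB SPL

Incoherent sources sum as intensities:
L_total = 10·log₁₀(10^(95.0/10) + 10^(92.8/10) + 10^(92.5/10) + 10^(91.1/10)) = 10·log₁₀(8134000000) = 99.1 dB SPL.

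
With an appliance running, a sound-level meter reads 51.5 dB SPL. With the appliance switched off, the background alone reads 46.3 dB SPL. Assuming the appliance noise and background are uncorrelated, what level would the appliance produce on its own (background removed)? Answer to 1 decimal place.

Background correction is a power subtraction:
L_src = 10·log₁₀(10^(51.5/10) − 10^(46.3/10)) = 10·log₁₀(98600) = 49.9 dB SPL.

49.9 dB SPL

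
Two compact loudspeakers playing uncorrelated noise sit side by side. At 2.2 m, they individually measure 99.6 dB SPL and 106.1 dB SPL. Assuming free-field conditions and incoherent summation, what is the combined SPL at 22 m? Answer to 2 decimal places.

86.98 dB SPL

Combined at 2.2 m: 10·log₁₀(10^(99.6/10)+10^(106.1/10)) = 106.977 dB SPL.
Then apply −20·log₁₀(22/2.2) = -20.000 dB → 86.98 dB SPL.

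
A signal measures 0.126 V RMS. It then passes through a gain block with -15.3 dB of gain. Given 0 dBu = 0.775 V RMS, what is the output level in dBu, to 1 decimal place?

-31.1 dBu

Input level: 20·log₁₀(0.126/0.775) = -15.78 dBu.
Output: -15.78 − 15.3 = -31.1 dBu.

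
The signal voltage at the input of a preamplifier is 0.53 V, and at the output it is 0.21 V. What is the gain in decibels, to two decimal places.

For a voltage ratio, dB = 20·log₁₀(V₂/V₁).
20·log₁₀(0.21/0.53) = 20·log₁₀(0.3962) = -8.04 dB.

-8.04 dB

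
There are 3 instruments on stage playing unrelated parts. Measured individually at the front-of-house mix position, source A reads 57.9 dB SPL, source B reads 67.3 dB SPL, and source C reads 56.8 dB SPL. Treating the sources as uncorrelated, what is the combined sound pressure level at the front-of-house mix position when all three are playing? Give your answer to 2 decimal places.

68.11 dB SPL

Add the sources as powers (linear), then convert back to dB:
L_total = 10·log₁₀(10^(57.9/10) + 10^(67.3/10) + 10^(56.8/10)) = 10·log₁₀(6466000) = 68.11 dB SPL.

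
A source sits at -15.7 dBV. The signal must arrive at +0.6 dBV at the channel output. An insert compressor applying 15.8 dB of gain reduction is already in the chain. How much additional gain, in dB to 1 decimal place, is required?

The required make-up gain is the shortfall in the dB sum.
G = +0.6 − (-15.7) + 15.8 = 32.1 dB.

32.1 dB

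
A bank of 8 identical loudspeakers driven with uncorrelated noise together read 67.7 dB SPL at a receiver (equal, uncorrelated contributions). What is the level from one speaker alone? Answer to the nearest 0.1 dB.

8 equal incoherent sources add 10·log₁₀(8) = 9.03 dB over one source.
L_one = 67.7 − 9.03 = 58.7 dB SPL.

58.7 dB SPL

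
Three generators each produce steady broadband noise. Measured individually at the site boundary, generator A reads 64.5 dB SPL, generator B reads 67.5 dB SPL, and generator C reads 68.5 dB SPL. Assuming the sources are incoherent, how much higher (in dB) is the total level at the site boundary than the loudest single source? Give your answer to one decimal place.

Incoherent sources sum as intensities:
L_total = 10·log₁₀(10^(64.5/10) + 10^(67.5/10) + 10^(68.5/10)) = 71.91 dB SPL.
Excess over the loudest (68.5 dB): 71.91 − 68.5 = 3.4 dB.

3.4 dB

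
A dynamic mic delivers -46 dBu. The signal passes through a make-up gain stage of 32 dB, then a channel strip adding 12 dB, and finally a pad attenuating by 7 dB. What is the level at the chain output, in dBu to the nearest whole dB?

-9 dBu

Gain stages sum in dB:
-46 + 32 + 12 − 7 = -9 dBu.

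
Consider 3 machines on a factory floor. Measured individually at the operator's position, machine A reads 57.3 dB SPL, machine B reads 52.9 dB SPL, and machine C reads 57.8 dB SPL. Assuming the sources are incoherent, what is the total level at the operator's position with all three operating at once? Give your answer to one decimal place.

Add the sources as powers (linear), then convert back to dB:
L_total = 10·log₁₀(10^(57.3/10) + 10^(52.9/10) + 10^(57.8/10)) = 10·log₁₀(1335000) = 61.3 dB SPL.

61.3 dB SPL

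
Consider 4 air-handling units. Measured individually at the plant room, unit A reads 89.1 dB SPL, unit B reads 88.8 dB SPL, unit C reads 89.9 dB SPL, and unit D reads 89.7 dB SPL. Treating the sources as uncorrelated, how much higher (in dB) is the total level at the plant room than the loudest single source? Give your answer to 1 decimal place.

Incoherent sources sum as intensities:
L_total = 10·log₁₀(10^(89.1/10) + 10^(88.8/10) + 10^(89.9/10) + 10^(89.7/10)) = 95.42 dB SPL.
Excess over the loudest (89.9 dB): 95.42 − 89.9 = 5.5 dB.

5.5 dB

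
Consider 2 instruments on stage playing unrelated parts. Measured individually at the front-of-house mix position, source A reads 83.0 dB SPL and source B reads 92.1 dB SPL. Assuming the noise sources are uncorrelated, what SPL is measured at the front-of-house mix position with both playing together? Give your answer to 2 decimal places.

92.60 dB SPL

Incoherent sources sum as intensities:
L_total = 10·log₁₀(10^(83.0/10) + 10^(92.1/10)) = 10·log₁₀(1821000000) = 92.60 dB SPL.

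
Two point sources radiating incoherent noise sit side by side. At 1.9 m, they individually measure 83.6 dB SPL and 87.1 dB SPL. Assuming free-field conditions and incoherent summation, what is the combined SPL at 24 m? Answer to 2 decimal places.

66.67 dB SPL

Combined at 1.9 m: 10·log₁₀(10^(83.6/10)+10^(87.1/10)) = 88.704 dB SPL.
Then apply −20·log₁₀(24/1.9) = -22.029 dB → 66.67 dB SPL.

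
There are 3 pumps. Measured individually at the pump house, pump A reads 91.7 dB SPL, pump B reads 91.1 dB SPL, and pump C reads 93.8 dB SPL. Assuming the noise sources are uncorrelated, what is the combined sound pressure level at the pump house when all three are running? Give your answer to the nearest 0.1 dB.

97.1 dB SPL

Add the sources as powers (linear), then convert back to dB:
L_total = 10·log₁₀(10^(91.7/10) + 10^(91.1/10) + 10^(93.8/10)) = 10·log₁₀(5166000000) = 97.1 dB SPL.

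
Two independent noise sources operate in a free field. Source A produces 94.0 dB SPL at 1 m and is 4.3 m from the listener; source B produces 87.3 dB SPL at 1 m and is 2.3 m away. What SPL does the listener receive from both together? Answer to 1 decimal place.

At the listener: L_A = 94.0 − 20·log₁₀(4.3) = 81.33 dB; L_B = 87.3 − 20·log₁₀(2.3) = 80.07 dB.
Combined: 10·log₁₀(10^(81.33/10)+10^(80.07/10)) = 83.8 dB SPL.

83.8 dB SPL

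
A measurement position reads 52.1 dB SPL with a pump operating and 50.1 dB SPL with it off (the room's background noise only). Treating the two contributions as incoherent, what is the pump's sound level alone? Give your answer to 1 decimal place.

Remove the background by subtracting linear intensities:
L_src = 10·log₁₀(10^(52.1/10) − 10^(50.1/10)) = 10·log₁₀(59850) = 47.8 dB SPL.

47.8 dB SPL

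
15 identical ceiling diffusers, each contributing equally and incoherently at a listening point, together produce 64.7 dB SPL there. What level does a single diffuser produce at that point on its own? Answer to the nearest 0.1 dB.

52.9 dB SPL

15 equal incoherent sources add 10·log₁₀(15) = 11.76 dB over one source.
L_one = 64.7 − 11.76 = 52.9 dB SPL.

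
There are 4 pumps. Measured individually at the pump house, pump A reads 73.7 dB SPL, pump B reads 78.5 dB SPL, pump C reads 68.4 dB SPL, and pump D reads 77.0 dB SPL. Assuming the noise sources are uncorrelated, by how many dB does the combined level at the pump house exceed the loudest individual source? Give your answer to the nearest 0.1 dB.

Uncorrelated sources add in intensity (power), not in dB.
L_total = 10·log₁₀(10^(73.7/10) + 10^(78.5/10) + 10^(68.4/10) + 10^(77.0/10)) = 81.80 dB SPL.
Excess over the loudest (78.5 dB): 81.80 − 78.5 = 3.3 dB.

3.3 dB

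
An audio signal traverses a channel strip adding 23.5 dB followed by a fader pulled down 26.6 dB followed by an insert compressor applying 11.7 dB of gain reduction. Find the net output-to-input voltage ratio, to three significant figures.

Net gain = 23.5 + (−26.6) + (−11.7) = -14.8 dB.
Voltage ratio = 10^(-14.8/20) = 0.182.

0.182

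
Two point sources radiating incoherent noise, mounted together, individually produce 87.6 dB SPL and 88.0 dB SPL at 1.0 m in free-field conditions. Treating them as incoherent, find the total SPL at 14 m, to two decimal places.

67.89 dB SPL

Combined at 1.0 m: 10·log₁₀(10^(87.6/10)+10^(88.0/10)) = 90.815 dB SPL.
Then apply −20·log₁₀(14/1.0) = -22.923 dB → 67.89 dB SPL.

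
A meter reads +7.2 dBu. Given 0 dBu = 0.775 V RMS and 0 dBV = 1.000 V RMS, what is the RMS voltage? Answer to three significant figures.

1.78 V

V = 0.775 V × 10^(+7.2/20).
= 0.775 × 2.291 = 1.78 V.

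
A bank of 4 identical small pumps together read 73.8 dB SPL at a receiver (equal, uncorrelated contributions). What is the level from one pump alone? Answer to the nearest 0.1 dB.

4 equal incoherent sources add 10·log₁₀(4) = 6.02 dB over one source.
L_one = 73.8 − 6.02 = 67.8 dB SPL.

67.8 dB SPL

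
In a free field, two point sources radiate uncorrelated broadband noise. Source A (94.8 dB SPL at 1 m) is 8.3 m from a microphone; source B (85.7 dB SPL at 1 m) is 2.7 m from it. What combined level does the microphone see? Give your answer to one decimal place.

At the listener: L_A = 94.8 − 20·log₁₀(8.3) = 76.42 dB; L_B = 85.7 − 20·log₁₀(2.7) = 77.07 dB.
Combined: 10·log₁₀(10^(76.42/10)+10^(77.07/10)) = 79.8 dB SPL.

79.8 dB SPL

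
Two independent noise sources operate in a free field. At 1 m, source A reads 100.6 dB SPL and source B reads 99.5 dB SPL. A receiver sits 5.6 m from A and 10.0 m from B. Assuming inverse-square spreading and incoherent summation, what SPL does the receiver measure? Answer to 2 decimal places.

At the listener: L_A = 100.6 − 20·log₁₀(5.6) = 85.636 dB; L_B = 99.5 − 20·log₁₀(10.0) = 79.500 dB.
Combined: 10·log₁₀(10^(85.636/10)+10^(79.500/10)) = 86.58 dB SPL.

86.58 dB SPL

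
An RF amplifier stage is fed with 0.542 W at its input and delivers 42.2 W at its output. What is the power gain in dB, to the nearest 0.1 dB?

18.9 dB

For a power ratio, dB = 10·log₁₀(P₂/P₁).
10·log₁₀(42.2/0.542) = 10·log₁₀(77.86) = 18.9 dB.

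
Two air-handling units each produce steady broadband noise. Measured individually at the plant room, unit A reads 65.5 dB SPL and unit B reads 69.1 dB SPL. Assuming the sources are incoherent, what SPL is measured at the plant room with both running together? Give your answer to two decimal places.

70.67 dB SPL

Incoherent sources sum as intensities:
L_total = 10·log₁₀(10^(65.5/10) + 10^(69.1/10)) = 10·log₁₀(11680000) = 70.67 dB SPL.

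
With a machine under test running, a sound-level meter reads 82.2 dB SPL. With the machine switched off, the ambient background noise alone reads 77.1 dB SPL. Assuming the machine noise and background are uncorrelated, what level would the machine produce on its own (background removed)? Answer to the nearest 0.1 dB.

80.6 dB SPL

Remove the background by subtracting linear intensities:
L_src = 10·log₁₀(10^(82.2/10) − 10^(77.1/10)) = 10·log₁₀(114700000) = 80.6 dB SPL.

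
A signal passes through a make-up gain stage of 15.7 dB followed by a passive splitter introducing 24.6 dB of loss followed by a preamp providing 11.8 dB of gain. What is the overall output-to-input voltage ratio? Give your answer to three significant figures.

Net gain = 15.7 + (−24.6) + 11.8 = 2.9 dB.
Voltage ratio = 10^(2.9/20) = 1.40.

1.40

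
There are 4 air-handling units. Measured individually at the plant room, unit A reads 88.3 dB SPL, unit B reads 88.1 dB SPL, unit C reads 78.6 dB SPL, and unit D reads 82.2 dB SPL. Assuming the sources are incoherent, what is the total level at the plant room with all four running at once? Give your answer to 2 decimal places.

Incoherent sources sum as intensities:
L_total = 10·log₁₀(10^(88.3/10) + 10^(88.1/10) + 10^(78.6/10) + 10^(82.2/10)) = 10·log₁₀(1560000000) = 91.93 dB SPL.

91.93 dB SPL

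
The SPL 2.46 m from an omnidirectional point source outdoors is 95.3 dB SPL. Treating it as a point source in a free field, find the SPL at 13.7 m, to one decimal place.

For a point source in a free field, ΔL = −20·log₁₀(d₂/d₁).
ΔL = −20·log₁₀(13.7/2.46) = -14.92 dB, so L₂ = 95.3 + (-14.92) = 80.4 dB SPL.

80.4 dB SPL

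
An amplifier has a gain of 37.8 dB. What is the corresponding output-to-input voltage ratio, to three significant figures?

Voltage ratio = 10^(dB/20).
10^(37.8/20) = 10^(1.890) = 77.6.

77.6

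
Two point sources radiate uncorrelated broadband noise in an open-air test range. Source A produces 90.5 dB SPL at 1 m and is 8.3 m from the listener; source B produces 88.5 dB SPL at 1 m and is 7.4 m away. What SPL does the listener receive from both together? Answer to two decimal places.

At the listener: L_A = 90.5 − 20·log₁₀(8.3) = 72.118 dB; L_B = 88.5 − 20·log₁₀(7.4) = 71.115 dB.
Combined: 10·log₁₀(10^(72.118/10)+10^(71.115/10)) = 74.66 dB SPL.

74.66 dB SPL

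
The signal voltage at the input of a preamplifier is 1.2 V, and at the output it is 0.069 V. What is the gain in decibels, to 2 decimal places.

For a voltage ratio, dB = 20·log₁₀(V₂/V₁).
20·log₁₀(0.069/1.2) = 20·log₁₀(0.05750) = -24.81 dB.

-24.81 dB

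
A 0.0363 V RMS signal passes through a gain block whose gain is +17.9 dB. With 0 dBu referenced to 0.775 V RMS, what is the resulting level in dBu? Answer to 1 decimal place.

-8.7 dBu

Input level: 20·log₁₀(0.0363/0.775) = -26.59 dBu.
Output: -26.59 + 17.9 = -8.7 dBu.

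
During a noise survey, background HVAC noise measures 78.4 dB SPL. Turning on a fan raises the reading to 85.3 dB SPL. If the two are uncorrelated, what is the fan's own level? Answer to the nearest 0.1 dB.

84.3 dB SPL

Remove the background by subtracting linear intensities:
L_src = 10·log₁₀(10^(85.3/10) − 10^(78.4/10)) = 10·log₁₀(269700000) = 84.3 dB SPL.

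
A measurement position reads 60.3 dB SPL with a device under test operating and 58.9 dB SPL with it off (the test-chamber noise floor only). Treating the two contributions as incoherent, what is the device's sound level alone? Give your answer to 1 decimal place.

Subtract intensities: L_src = 10·log₁₀(10^(L_total/10) − 10^(L_bg/10)).
L_src = 10·log₁₀(10^(60.3/10) − 10^(58.9/10)) = 10·log₁₀(295300) = 54.7 dB SPL.

54.7 dB SPL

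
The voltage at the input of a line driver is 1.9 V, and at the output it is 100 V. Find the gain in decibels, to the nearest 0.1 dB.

For a voltage ratio, dB = 20·log₁₀(V₂/V₁).
20·log₁₀(100/1.9) = 20·log₁₀(52.63) = 34.4 dB.

34.4 dB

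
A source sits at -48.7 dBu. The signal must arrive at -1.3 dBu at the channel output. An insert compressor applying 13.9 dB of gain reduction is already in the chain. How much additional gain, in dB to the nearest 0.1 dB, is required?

61.3 dB

The required make-up gain is the shortfall in the dB sum.
G = -1.3 − (-48.7) + 13.9 = 61.3 dB.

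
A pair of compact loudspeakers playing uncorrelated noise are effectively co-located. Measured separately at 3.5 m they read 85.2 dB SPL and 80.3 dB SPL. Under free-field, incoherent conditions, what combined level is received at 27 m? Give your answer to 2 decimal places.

Combined at 3.5 m: 10·log₁₀(10^(85.2/10)+10^(80.3/10)) = 86.418 dB SPL.
Then apply −20·log₁₀(27/3.5) = -17.746 dB → 68.67 dB SPL.

68.67 dB SPL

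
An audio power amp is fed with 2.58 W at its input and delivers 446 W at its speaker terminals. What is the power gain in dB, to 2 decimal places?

For a power ratio, dB = 10·log₁₀(P₂/P₁).
10·log₁₀(446/2.58) = 10·log₁₀(172.9) = 22.38 dB.

22.38 dB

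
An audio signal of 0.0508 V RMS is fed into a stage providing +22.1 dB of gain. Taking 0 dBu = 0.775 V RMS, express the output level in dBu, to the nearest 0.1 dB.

Input level: 20·log₁₀(0.0508/0.775) = -23.67 dBu.
Output: -23.67 + 22.1 = -1.6 dBu.

-1.6 dBu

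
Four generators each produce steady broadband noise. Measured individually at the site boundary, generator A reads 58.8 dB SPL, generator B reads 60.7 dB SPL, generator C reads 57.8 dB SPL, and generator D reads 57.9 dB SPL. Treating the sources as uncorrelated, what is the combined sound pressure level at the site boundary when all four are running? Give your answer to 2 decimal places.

64.99 dB SPL

Incoherent sources sum as intensities:
L_total = 10·log₁₀(10^(58.8/10) + 10^(60.7/10) + 10^(57.8/10) + 10^(57.9/10)) = 10·log₁₀(3153000) = 64.99 dB SPL.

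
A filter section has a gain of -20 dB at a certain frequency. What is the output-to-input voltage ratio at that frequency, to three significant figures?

Voltage ratio = 10^(dB/20).
10^(-20/20) = 10^(-1.000) = 0.100.

0.100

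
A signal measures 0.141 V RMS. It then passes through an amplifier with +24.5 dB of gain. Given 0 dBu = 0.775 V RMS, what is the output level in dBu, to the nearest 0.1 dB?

Input level: 20·log₁₀(0.141/0.775) = -14.80 dBu.
Output: -14.80 + 24.5 = +9.7 dBu.

+9.7 dBu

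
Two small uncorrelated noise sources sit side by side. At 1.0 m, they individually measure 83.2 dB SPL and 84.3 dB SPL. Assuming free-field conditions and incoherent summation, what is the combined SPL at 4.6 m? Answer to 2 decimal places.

Combined at 1.0 m: 10·log₁₀(10^(83.2/10)+10^(84.3/10)) = 86.795 dB SPL.
Then apply −20·log₁₀(4.6/1.0) = -13.255 dB → 73.54 dB SPL.

73.54 dB SPL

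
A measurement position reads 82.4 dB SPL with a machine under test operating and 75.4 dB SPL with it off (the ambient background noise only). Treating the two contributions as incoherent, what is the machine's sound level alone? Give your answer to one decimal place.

Background correction is a power subtraction:
L_src = 10·log₁₀(10^(82.4/10) − 10^(75.4/10)) = 10·log₁₀(139100000) = 81.4 dB SPL.

81.4 dB SPL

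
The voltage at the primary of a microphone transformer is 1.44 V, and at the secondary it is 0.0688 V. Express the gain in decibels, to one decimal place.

For a voltage ratio, dB = 20·log₁₀(V₂/V₁).
20·log₁₀(0.0688/1.44) = 20·log₁₀(0.04778) = -26.4 dB.

-26.4 dB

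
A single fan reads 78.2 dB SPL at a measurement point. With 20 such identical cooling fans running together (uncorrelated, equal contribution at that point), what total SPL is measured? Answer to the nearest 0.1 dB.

20 equal incoherent sources raise the level by 10·log₁₀(20) = 13.01 dB.
L_total = 78.2 + 13.01 = 91.2 dB SPL.

91.2 dB SPL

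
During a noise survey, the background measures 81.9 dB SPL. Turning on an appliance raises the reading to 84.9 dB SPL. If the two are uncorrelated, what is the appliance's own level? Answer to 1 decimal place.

Subtract intensities: L_src = 10·log₁₀(10^(L_total/10) − 10^(L_bg/10)).
L_src = 10·log₁₀(10^(84.9/10) − 10^(81.9/10)) = 10·log₁₀(154100000) = 81.9 dB SPL.

81.9 dB SPL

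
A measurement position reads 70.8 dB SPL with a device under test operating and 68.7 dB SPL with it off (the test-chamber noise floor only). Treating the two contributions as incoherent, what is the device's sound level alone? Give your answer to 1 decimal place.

66.6 dB SPL

Subtract intensities: L_src = 10·log₁₀(10^(L_total/10) − 10^(L_bg/10)).
L_src = 10·log₁₀(10^(70.8/10) − 10^(68.7/10)) = 10·log₁₀(4610000) = 66.6 dB SPL.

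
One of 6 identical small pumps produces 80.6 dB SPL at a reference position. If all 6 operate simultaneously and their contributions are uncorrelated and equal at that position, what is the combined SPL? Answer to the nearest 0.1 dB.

88.4 dB SPL

6 equal incoherent sources raise the level by 10·log₁₀(6) = 7.78 dB.
L_total = 80.6 + 7.78 = 88.4 dB SPL.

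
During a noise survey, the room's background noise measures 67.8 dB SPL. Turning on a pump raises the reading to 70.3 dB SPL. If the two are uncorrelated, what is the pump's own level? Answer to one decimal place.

Remove the background by subtracting linear intensities:
L_src = 10·log₁₀(10^(70.3/10) − 10^(67.8/10)) = 10·log₁₀(4690000) = 66.7 dB SPL.

66.7 dB SPL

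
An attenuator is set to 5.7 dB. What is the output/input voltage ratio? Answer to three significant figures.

Voltage ratio = 10^(dB/20).
10^(-5.7/20) = 10^(-0.2850) = 0.519.

0.519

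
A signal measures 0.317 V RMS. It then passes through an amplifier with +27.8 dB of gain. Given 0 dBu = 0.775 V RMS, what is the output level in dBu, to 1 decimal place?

Input level: 20·log₁₀(0.317/0.775) = -7.76 dBu.
Output: -7.76 + 27.8 = +20.0 dBu.

+20.0 dBu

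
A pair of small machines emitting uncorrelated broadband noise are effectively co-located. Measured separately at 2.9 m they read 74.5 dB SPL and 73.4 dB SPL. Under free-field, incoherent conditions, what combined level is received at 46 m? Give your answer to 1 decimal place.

Combined at 2.9 m: 10·log₁₀(10^(74.5/10)+10^(73.4/10)) = 77.00 dB SPL.
Then apply −20·log₁₀(46/2.9) = -24.01 dB → 53.0 dB SPL.

53.0 dB SPL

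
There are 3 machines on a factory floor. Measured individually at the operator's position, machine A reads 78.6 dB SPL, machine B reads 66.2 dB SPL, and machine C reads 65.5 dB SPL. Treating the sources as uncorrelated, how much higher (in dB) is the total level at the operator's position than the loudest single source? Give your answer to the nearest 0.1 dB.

Uncorrelated sources add in intensity (power), not in dB.
L_total = 10·log₁₀(10^(78.6/10) + 10^(66.2/10) + 10^(65.5/10)) = 79.04 dB SPL.
Excess over the loudest (78.6 dB): 79.04 − 78.6 = 0.4 dB.

0.4 dB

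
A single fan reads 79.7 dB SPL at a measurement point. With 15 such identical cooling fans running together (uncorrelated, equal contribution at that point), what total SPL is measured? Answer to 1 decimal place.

91.5 dB SPL

15 equal incoherent sources raise the level by 10·log₁₀(15) = 11.76 dB.
L_total = 79.7 + 11.76 = 91.5 dB SPL.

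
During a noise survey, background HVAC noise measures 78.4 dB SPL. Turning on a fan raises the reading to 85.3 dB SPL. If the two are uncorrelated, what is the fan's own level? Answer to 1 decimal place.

84.3 dB SPL

Remove the background by subtracting linear intensities:
L_src = 10·log₁₀(10^(85.3/10) − 10^(78.4/10)) = 10·log₁₀(269700000) = 84.3 dB SPL.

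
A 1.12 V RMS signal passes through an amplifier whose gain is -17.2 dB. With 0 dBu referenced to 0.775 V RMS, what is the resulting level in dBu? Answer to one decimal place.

Input level: 20·log₁₀(1.12/0.775) = 3.20 dBu.
Output: 3.20 − 17.2 = -14.0 dBu.

-14.0 dBu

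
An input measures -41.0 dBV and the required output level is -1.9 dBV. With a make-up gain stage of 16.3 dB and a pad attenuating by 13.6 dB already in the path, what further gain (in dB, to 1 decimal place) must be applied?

36.4 dB

The required make-up gain is the shortfall in the dB sum.
G = -1.9 − (-41.0) − 16.3 + 13.6 = 36.4 dB.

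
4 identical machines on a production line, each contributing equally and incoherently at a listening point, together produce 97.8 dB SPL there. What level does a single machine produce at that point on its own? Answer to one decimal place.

91.8 dB SPL

4 equal incoherent sources add 10·log₁₀(4) = 6.02 dB over one source.
L_one = 97.8 − 6.02 = 91.8 dB SPL.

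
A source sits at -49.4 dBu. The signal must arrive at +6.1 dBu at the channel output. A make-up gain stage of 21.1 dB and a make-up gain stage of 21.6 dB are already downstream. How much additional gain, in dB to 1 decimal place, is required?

12.8 dB

The required make-up gain is the shortfall in the dB sum.
G = +6.1 − (-49.4) − 21.1 − 21.6 = 12.8 dB.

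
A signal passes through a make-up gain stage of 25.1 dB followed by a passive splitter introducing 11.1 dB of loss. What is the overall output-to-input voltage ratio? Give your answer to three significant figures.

5.01

Net gain = 25.1 + (−11.1) = 14.0 dB.
Voltage ratio = 10^(14.0/20) = 5.01.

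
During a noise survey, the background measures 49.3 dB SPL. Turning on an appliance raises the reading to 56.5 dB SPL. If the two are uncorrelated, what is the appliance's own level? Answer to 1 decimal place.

Background correction is a power subtraction:
L_src = 10·log₁₀(10^(56.5/10) − 10^(49.3/10)) = 10·log₁₀(361600) = 55.6 dB SPL.

55.6 dB SPL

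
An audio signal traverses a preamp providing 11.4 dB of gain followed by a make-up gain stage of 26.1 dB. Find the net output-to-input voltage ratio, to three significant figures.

Net gain = 11.4 + 26.1 = 37.5 dB.
Voltage ratio = 10^(37.5/20) = 75.0.

75.0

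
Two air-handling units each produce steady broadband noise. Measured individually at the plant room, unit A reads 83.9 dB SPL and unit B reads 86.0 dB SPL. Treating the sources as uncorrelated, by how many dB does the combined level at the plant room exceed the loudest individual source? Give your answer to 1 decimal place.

2.1 dB

Uncorrelated sources add in intensity (power), not in dB.
L_total = 10·log₁₀(10^(83.9/10) + 10^(86.0/10)) = 88.09 dB SPL.
Excess over the loudest (86.0 dB): 88.09 − 86.0 = 2.1 dB.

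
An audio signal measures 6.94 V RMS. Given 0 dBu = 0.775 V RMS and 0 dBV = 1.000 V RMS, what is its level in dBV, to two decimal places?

+16.83 dBV

dBV = 20·log₁₀(V / 1.000 V).
20·log₁₀(6.94/1.000) = +16.83 dBV.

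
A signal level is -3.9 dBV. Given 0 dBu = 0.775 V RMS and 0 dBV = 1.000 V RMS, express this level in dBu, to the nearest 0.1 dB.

-1.7 dBu

The offset between the scales is 20·log₁₀(0.775/1.000) = −2.214 dB.
So dBu = -3.9 + 2.214 = -1.7 dBu.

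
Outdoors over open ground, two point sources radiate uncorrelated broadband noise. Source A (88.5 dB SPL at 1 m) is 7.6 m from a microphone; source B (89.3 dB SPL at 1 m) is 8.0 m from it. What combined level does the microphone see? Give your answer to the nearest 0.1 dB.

At the listener: L_A = 88.5 − 20·log₁₀(7.6) = 70.88 dB; L_B = 89.3 − 20·log₁₀(8.0) = 71.24 dB.
Combined: 10·log₁₀(10^(70.88/10)+10^(71.24/10)) = 74.1 dB SPL.

74.1 dB SPL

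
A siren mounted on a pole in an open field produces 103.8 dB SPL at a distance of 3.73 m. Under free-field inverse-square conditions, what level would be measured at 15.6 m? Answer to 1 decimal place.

91.4 dB SPL

Inverse-square spreading gives ΔL = −20·log₁₀(d₂/d₁).
ΔL = −20·log₁₀(15.6/3.73) = -12.43 dB, so L₂ = 103.8 + (-12.43) = 91.4 dB SPL.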